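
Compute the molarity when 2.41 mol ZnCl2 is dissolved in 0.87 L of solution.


M = n/V = 2.41/0.87 = 2.770 mol/L

2.770 M


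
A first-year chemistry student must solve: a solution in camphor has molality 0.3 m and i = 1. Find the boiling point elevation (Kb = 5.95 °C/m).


ΔTb = Kb × m × i
= 5.95 × 0.3 × 1
= 1.785 °C

1.785 °C


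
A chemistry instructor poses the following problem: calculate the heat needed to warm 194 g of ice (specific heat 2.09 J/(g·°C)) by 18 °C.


q = mcΔT = 194 × 2.09 × 18
= 7298.28 J

7298.28 J


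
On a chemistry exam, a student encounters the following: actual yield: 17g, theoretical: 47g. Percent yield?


% yield = actual/theoretical × 100
= 17/47 × 100
= 36.17%

36.17%


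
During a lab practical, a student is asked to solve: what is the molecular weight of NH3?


M(NH3) = 1×14.01 + 3×1.008
= 14.01 + 3.02
= 17.03 g/mol

17.03 g/mol


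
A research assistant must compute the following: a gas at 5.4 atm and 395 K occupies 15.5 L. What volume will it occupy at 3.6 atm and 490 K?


P1V1/T1 = P2V2/T2
V2 = P1V1T2/(T1P2)
= 5.4×15.5×490/(395×3.6)
= 28.842 L

28.842 L


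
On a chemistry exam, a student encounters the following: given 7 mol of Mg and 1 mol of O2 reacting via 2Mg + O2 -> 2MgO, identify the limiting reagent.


Mole ratio available / coefficient:
  Mg: 7/2 = 3.500
  O2: 1/1 = 1.000
Smaller ratio is limiting.

O2


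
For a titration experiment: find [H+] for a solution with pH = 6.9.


[H+] = 10^(-pH) = 10^(-6.9)
= 1.26×10^-7 M

1.26×10^-7 M


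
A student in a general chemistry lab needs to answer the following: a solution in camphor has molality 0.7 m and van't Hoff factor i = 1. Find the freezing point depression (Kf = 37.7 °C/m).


ΔTf = Kf × m × i
= 37.7 × 0.7 × 1
= 26.39 °C

26.39 °C


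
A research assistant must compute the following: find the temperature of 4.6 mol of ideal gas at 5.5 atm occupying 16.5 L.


PV = nRT  (R = 0.08206 L·atm/(mol·K))
T = PV/(nR) = 5.5×16.5/(4.6×0.08206)
= 90.75/0.377476
= 240.41 K

240.41 K


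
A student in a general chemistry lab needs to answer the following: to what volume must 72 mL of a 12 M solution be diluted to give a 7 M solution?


C1V1 = C2V2
12 × 72 = 7 × V2
V2 = 864/7 = 123.43 mL

123.43 mL


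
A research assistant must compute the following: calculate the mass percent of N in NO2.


M(NO2) = 1×14.01 + 2×16.0 = 46.01 g/mol
Mass of N = 1 × 14.01 = 14.01 g/mol
% N = 14.01/46.01 × 100 = 30.45%

30.45%


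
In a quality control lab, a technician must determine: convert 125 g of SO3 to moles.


M(SO3) = 80.07 g/mol
n = mass/M = 125/80.07 = 1.5611 mol

1.5611 mol


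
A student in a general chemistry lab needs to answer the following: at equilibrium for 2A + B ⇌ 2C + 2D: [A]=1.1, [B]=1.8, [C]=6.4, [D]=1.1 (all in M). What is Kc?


Kc = [C]^2[D]^2/([A]^2[B])
= (6.4^2 × 1.1^2)/(1.1^2 × 1.8^1)
= 49.5616/2.178
= 22.76

22.76


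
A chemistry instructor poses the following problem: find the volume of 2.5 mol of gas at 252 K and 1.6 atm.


PV = nRT  (R = 0.08206 L·atm/(mol·K))
V = nRT/P = 2.5×0.08206×252/1.6
= 32.311 L

32.311 L


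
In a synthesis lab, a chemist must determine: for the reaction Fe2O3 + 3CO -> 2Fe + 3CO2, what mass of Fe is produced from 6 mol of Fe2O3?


Mole ratio Fe:Fe2O3 = 2:1
n(Fe) = 6 × 2/1 = 12.000 mol
mass = 12.000 × 55.85 = 670.2 g

670.2 g


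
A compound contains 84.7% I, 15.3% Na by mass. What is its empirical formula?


Assume 100 g sample. Moles of each element:
  I: 84.7/126.9 = 0.667 mol
  Na: 15.3/22.99 = 0.666 mol
Divide by smallest (0.666):
  I: 0.667/0.666 = 1.0
  Na: 0.666/0.666 = 1.0
Empirical formula: NaI

NaI


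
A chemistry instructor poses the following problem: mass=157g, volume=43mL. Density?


ρ = mass/volume
= 157/43
= 3.651 g/mL

3.651 g/mL


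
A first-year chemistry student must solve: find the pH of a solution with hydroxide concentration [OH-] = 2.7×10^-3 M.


pOH = -log10([OH-]) = -log10(2.7×10^-3)
= 3 - log10(2.7) = 2.57
pH = 14 - pOH = 14 - 2.57 = 11.43

11.43


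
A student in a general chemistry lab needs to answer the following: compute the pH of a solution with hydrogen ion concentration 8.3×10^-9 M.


pH = -log10([H+]) = -log10(8.3×10^-9)
= 9 - log10(8.3)
= 9 - 0.92
= 8.08

8.08


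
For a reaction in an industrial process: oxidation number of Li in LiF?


Group 1 metal: +1
Oxidation number: +1

+1


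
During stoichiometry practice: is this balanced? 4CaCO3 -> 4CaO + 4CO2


Equation: 4CaCO3 -> 4CaO + 4CO2
Check atoms: C: 4=4, Ca: 4=4, O: 12=12
Balanced

Yes, balanced


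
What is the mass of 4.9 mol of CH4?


M(CH4) = 16.04 g/mol
mass = n × M = 4.9 × 16.04 = 78.60 g

78.60 g


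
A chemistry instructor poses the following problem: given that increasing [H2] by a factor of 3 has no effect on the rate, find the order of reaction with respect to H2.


rate ∝ [H2]^n
rate ∝ [H2]^0
Order in H2: 0

0


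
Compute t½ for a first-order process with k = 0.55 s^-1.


t½ = ln2/k = 0.693147/(0.55 s^-1)
= 1.260 s

1.260 s


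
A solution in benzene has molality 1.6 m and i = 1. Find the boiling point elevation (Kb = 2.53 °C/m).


ΔTb = Kb × m × i
= 2.53 × 1.6 × 1
= 4.048 °C

4.048 °C


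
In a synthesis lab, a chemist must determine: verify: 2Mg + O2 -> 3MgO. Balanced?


Equation: 2Mg + O2 -> 3MgO
Check atoms: Mg: 2≠3, O: 2≠3
Not balanced

No, not balanced


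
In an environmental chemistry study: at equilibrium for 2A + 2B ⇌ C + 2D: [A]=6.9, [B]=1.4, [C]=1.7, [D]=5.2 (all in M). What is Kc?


Kc = [C][D]^2/([A]^2[B]^2)
= (1.7^1 × 5.2^2)/(6.9^2 × 1.4^2)
= 45.968/93.3156
= 0.4926

0.4926


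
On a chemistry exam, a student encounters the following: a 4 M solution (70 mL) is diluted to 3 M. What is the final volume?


C1V1 = C2V2
4 × 70 = 3 × V2
V2 = 280/3 = 93.33 mL

93.33 mL


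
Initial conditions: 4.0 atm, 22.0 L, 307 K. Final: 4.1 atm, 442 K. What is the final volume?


P1V1/T1 = P2V2/T2
V2 = P1V1T2/(T1P2)
= 4.0×22.0×442/(307×4.1)
= 30.902 L

30.902 L


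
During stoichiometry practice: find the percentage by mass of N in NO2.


M(NO2) = 1×14.01 + 2×16.0 = 46.01 g/mol
Mass of N = 1 × 14.01 = 14.01 g/mol
% N = 14.01/46.01 × 100 = 30.45%

30.45%


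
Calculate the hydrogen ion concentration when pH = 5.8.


[H+] = 10^(-pH) = 10^(-5.8)
= 1.58×10^-6 M

1.58×10^-6 M


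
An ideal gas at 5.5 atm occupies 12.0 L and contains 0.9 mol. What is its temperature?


PV = nRT  (R = 0.08206 L·atm/(mol·K))
T = PV/(nR) = 5.5×12.0/(0.9×0.08206)
= 66.00/0.073854
= 893.66 K

893.66 K


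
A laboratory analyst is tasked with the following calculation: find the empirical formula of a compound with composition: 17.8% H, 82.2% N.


Assume 100 g sample. Moles of each element:
  H: 17.8/1.008 = 17.659 mol
  N: 82.2/14.01 = 5.867 mol
Divide by smallest (5.867):
  H: 17.659/5.867 = 3.01
  N: 5.867/5.867 = 1.0
Empirical formula: NH3

NH3


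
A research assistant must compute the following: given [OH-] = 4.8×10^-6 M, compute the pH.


pOH = -log10([OH-]) = -log10(4.8×10^-6)
= 6 - log10(4.8) = 5.32
pH = 14 - pOH = 14 - 5.32 = 8.68

8.68


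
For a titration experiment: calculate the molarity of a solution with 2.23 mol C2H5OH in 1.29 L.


M = n/V = 2.23/1.29 = 1.729 mol/L

1.729 M


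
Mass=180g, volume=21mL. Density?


ρ = mass/volume
= 180/21
= 8.571 g/mL

8.571 g/mL


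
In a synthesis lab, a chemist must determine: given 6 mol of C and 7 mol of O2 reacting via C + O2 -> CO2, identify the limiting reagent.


Mole ratio available / coefficient:
  C: 6/1 = 6.000
  O2: 7/1 = 7.000
Smaller ratio is limiting.

C


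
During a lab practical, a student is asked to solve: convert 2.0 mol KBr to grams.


M(KBr) = 119.0 g/mol
mass = n × M = 2.0 × 119.0 = 238.00 g

238.00 g


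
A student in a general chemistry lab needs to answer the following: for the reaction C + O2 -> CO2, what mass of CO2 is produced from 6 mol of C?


Mole ratio CO2:C = 1:1
n(CO2) = 6 × 1/1 = 6.000 mol
mass = 6.000 × 44.01 = 264.06 g

264.06 g


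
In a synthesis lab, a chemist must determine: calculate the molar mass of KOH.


M(KOH) = 1×39.1 + 1×16.0 + 1×1.008
= 39.1 + 16.0 + 1.01
= 56.11 g/mol

56.11 g/mol


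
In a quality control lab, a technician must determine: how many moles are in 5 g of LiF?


M(LiF) = 25.94 g/mol
n = mass/M = 5/25.94 = 0.1928 mol

0.1928 mol


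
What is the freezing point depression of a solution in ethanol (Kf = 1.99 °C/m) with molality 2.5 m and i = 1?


ΔTf = Kf × m × i
= 1.99 × 2.5 × 1
= 4.975 °C

4.975 °C


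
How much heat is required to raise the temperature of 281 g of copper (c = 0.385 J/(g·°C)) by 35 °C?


q = mcΔT = 281 × 0.385 × 35
= 3786.48 J

3786.48 J


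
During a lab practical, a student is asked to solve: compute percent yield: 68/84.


% yield = actual/theoretical × 100
= 68/84 × 100
= 80.95%

80.95%


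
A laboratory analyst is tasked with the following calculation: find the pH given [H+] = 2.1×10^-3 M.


pH = -log10([H+]) = -log10(2.1×10^-3)
= 3 - log10(2.1)
= 3 - 0.32
= 2.68

2.68


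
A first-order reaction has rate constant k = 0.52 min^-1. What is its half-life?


t½ = ln2/k = 0.693147/(0.52 min^-1)
= 1.333 min

1.333 min


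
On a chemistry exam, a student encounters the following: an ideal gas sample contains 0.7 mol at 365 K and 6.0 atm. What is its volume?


PV = nRT  (R = 0.08206 L·atm/(mol·K))
V = nRT/P = 0.7×0.08206×365/6.0
= 3.494 L

3.494 L


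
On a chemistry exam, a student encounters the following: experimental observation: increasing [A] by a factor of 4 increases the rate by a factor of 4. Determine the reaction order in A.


rate ∝ [A]^n
4^n = 4 → n = 1
Order in A: 1

1


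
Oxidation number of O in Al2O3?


O is usually -2
Oxidation number: -2

-2


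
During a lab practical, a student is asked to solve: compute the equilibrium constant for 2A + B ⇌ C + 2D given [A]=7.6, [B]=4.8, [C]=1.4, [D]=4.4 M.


Kc = [C][D]^2/([A]^2[B])
= (1.4^1 × 4.4^2)/(7.6^2 × 4.8^1)
= 27.104/277.248
= 0.09776

0.09776


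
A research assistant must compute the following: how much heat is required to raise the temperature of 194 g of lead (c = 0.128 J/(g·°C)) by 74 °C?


q = mcΔT = 194 × 0.128 × 74
= 1837.57 J

1837.57 J


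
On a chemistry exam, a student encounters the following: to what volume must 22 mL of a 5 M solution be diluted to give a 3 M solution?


C1V1 = C2V2
5 × 22 = 3 × V2
V2 = 110/3 = 36.67 mL

36.67 mL


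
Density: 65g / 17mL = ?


ρ = mass/volume
= 65/17
= 3.824 g/mL

3.824 g/mL


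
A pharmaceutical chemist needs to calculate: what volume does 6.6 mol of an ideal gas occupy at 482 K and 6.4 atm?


PV = nRT  (R = 0.08206 L·atm/(mol·K))
V = nRT/P = 6.6×0.08206×482/6.4
= 40.789 L

40.789 L


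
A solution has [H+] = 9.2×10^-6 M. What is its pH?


pH = -log10([H+]) = -log10(9.2×10^-6)
= 6 - log10(9.2)
= 6 - 0.96
= 5.04

5.04


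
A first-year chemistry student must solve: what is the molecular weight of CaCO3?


M(CaCO3) = 1×40.08 + 1×12.01 + 3×16.0
= 40.08 + 12.01 + 48.0
= 100.09 g/mol

100.09 g/mol


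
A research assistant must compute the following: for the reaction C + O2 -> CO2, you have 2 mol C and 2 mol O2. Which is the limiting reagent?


Mole ratio available / coefficient:
  C: 2/1 = 2.000
  O2: 2/1 = 2.000
Smaller ratio is limiting.

neither (stoichiometric); C and O2 are fully consumed


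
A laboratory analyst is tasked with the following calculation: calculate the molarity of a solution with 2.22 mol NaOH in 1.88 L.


M = n/V = 2.22/1.88 = 1.181 mol/L

1.181 M


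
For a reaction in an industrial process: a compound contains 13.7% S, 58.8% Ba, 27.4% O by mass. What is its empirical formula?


Assume 100 g sample. Moles of each element:
  S: 13.7/32.07 = 0.427 mol
  Ba: 58.8/137.33 = 0.428 mol
  O: 27.4/16.0 = 1.712 mol
Divide by smallest (0.427):
  S: 0.427/0.427 = 1.0
  Ba: 0.428/0.427 = 1.0
  O: 1.712/0.427 = 4.01
Empirical formula: BaSO4

BaSO4


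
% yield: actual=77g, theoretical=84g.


% yield = actual/theoretical × 100
= 77/84 × 100
= 91.67%

91.67%


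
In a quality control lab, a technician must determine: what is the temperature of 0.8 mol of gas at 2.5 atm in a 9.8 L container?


PV = nRT  (R = 0.08206 L·atm/(mol·K))
T = PV/(nR) = 2.5×9.8/(0.8×0.08206)
= 24.50/0.065648
= 373.20 K

373.20 K


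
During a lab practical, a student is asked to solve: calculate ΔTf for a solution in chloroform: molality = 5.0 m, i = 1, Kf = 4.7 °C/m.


ΔTf = Kf × m × i
= 4.7 × 5.0 × 1
= 23.5 °C

23.5 °C


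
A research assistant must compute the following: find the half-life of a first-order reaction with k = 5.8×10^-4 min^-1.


t½ = ln2/k = 0.693147/(5.8×10^-4 min^-1)
= 1195 min

1195 min


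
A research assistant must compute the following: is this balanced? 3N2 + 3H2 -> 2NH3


Equation: 3N2 + 3H2 -> 2NH3
Check atoms: H: 6=6, N: 6≠2
Not balanced

No, not balanced


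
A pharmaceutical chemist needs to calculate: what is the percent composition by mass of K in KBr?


M(KBr) = 1×39.1 + 1×79.9 = 119.00 g/mol
Mass of K = 1 × 39.1 = 39.10 g/mol
% K = 39.10/119.00 × 100 = 32.86%

32.86%


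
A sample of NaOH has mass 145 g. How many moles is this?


M(NaOH) = 40.0 g/mol
n = mass/M = 145/40.0 = 3.625 mol

3.625 mol


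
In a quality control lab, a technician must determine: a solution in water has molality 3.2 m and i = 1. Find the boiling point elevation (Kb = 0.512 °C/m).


ΔTb = Kb × m × i
= 0.512 × 3.2 × 1
= 1.6384 °C

1.6384 °C


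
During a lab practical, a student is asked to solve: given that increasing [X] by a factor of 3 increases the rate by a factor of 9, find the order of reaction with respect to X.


rate ∝ [X]^n
3^n = 9 → n = 2
Order in X: 2

2


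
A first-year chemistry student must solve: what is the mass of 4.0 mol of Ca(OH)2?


M(Ca(OH)2) = 74.1 g/mol
mass = n × M = 4.0 × 74.1 = 296.40 g

296.40 g


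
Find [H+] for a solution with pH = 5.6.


[H+] = 10^(-pH) = 10^(-5.6)
= 2.51×10^-6 M

2.51×10^-6 M


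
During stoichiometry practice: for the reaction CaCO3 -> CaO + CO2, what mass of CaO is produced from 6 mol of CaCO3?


Mole ratio CaO:CaCO3 = 1:1
n(CaO) = 6 × 1/1 = 6.000 mol
mass = 6.000 × 56.08 = 336.48 g

336.48 g


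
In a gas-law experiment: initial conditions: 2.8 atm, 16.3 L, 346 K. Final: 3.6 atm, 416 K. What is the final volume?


P1V1/T1 = P2V2/T2
V2 = P1V1T2/(T1P2)
= 2.8×16.3×416/(346×3.6)
= 15.243 L

15.243 L


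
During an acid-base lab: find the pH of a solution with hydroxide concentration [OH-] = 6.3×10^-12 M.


pOH = -log10([OH-]) = -log10(6.3×10^-12)
= 12 - log10(6.3) = 11.2
pH = 14 - pOH = 14 - 11.2 = 2.8

2.8


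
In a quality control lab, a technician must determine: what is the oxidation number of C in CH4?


x + 4(+1) = 0, so x = -4
Oxidation number: -4

-4


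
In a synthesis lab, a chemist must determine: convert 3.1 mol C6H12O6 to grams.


M(C6H12O6) = 180.16 g/mol
mass = n × M = 3.1 × 180.16 = 558.50 g

558.50 g


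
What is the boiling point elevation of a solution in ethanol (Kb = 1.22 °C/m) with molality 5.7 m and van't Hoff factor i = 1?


ΔTb = Kb × m × i
= 1.22 × 5.7 × 1
= 6.954 °C

6.954 °C


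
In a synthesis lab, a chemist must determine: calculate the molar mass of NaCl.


M(NaCl) = 1×22.99 + 1×35.45
= 22.99 + 35.45
= 58.44 g/mol

58.44 g/mol


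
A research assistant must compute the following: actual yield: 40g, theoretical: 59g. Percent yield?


% yield = actual/theoretical × 100
= 40/59 × 100
= 67.8%

67.8%


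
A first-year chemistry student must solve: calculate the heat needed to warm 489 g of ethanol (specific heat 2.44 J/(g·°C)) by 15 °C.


q = mcΔT = 489 × 2.44 × 15
= 17897.40 J

17897.40 J


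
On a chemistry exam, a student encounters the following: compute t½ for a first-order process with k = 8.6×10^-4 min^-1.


t½ = ln2/k = 0.693147/(8.6×10^-4 min^-1)
= 806.0 min

806.0 min


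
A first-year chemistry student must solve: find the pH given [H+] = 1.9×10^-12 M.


pH = -log10([H+]) = -log10(1.9×10^-12)
= 12 - log10(1.9)
= 12 - 0.28
= 11.72

11.72


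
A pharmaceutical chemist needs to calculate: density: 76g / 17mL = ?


ρ = mass/volume
= 76/17
= 4.471 g/mL

4.471 g/mL


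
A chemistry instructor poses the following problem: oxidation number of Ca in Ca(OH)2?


Group 2 metal: +2
Oxidation number: +2

+2


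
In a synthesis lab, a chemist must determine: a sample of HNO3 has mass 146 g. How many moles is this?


M(HNO3) = 63.02 g/mol
n = mass/M = 146/63.02 = 2.3167 mol

2.3167 mol


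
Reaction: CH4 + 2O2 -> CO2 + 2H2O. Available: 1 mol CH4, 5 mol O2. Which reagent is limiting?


Mole ratio available / coefficient:
  CH4: 1/1 = 1.000
  O2: 5/2 = 2.500
Smaller ratio is limiting.

CH4


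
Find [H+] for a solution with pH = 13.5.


[H+] = 10^(-pH) = 10^(-13.5)
= 3.16×10^-14 M

3.16×10^-14 M


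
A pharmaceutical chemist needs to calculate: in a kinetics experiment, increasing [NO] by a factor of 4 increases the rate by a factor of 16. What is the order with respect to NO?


rate ∝ [NO]^n
4^n = 16 → n = 2
Order in NO: 2

2


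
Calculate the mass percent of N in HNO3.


M(HNO3) = 1×1.008 + 1×14.01 + 3×16.0 = 63.018 g/mol
Mass of N = 1 × 14.01 = 14.01 g/mol
% N = 14.01/63.018 × 100 = 22.23%

22.23%


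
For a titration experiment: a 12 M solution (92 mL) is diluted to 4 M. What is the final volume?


C1V1 = C2V2
12 × 92 = 4 × V2
V2 = 1104/4 = 276.0 mL

276.0 mL


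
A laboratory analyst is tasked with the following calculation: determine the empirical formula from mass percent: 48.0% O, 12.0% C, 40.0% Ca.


Assume 100 g sample. Moles of each element:
  O: 48.0/16.0 = 3.0 mol
  C: 12.0/12.01 = 0.999 mol
  Ca: 40.0/40.08 = 0.998 mol
Divide by smallest (0.998):
  O: 3.0/0.998 = 3.01
  C: 0.999/0.998 = 1.0
  Ca: 0.998/0.998 = 1.0
Empirical formula: CaCO3

CaCO3


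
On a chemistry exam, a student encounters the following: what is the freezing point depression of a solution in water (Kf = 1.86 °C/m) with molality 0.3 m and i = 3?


ΔTf = Kf × m × i
= 1.86 × 0.3 × 3
= 1.674 °C

1.674 °C


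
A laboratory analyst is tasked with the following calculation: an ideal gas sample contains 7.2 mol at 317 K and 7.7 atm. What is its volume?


PV = nRT  (R = 0.08206 L·atm/(mol·K))
V = nRT/P = 7.2×0.08206×317/7.7
= 24.324 L

24.324 L


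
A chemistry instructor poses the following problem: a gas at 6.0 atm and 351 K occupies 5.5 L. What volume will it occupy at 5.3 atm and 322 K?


P1V1/T1 = P2V2/T2
V2 = P1V1T2/(T1P2)
= 6.0×5.5×322/(351×5.3)
= 5.712 L

5.712 L


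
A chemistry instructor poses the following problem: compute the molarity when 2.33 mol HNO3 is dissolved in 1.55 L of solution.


M = n/V = 2.33/1.55 = 1.503 mol/L

1.503 M


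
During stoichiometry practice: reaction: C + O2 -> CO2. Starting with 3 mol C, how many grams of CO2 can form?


Mole ratio CO2:C = 1:1
n(CO2) = 3 × 1/1 = 3.000 mol
mass = 3.000 × 44.01 = 132.03 g

132.03 g


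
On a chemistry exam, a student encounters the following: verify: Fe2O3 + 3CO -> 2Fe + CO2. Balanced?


Equation: Fe2O3 + 3CO -> 2Fe + CO2
Check atoms: C: 3≠1, Fe: 2=2, O: 6≠2
Not balanced

No, not balanced


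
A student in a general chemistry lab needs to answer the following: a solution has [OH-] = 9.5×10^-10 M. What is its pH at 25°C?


pOH = -log10([OH-]) = -log10(9.5×10^-10)
= 10 - log10(9.5) = 9.02
pH = 14 - pOH = 14 - 9.02 = 4.98

4.98


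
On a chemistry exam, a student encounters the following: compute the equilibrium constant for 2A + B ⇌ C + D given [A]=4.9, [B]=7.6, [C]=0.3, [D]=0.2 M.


Kc = [C][D]/([A]^2[B])
= (0.3^1 × 0.2^1)/(4.9^2 × 7.6^1)
= 0.06/182.476
= 3.288×10^-4

3.288×10^-4


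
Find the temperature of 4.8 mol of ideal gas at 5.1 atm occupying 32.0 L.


PV = nRT  (R = 0.08206 L·atm/(mol·K))
T = PV/(nR) = 5.1×32.0/(4.8×0.08206)
= 163.20/0.393888
= 414.33 K

414.33 K


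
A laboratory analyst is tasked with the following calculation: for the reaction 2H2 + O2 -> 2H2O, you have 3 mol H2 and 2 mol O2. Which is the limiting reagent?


Mole ratio available / coefficient:
  H2: 3/2 = 1.500
  O2: 2/1 = 2.000
Smaller ratio is limiting.

H2


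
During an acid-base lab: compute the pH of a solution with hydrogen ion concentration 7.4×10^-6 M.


pH = -log10([H+]) = -log10(7.4×10^-6)
= 6 - log10(7.4)
= 6 - 0.87
= 5.13

5.13


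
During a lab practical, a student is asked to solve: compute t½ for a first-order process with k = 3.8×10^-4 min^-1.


t½ = ln2/k = 0.693147/(3.8×10^-4 min^-1)
= 1824 min

1824 min


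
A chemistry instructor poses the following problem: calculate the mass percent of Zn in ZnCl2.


M(ZnCl2) = 1×65.38 + 2×35.45 = 136.28 g/mol
Mass of Zn = 1 × 65.38 = 65.38 g/mol
% Zn = 65.38/136.28 × 100 = 47.97%

47.97%


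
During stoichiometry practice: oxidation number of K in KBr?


Group 1 metal: +1
Oxidation number: +1

+1


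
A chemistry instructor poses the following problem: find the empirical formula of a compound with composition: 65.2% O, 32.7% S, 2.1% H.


Assume 100 g sample. Moles of each element:
  O: 65.2/16.0 = 4.075 mol
  S: 32.7/32.07 = 1.02 mol
  H: 2.1/1.008 = 2.083 mol
Divide by smallest (1.02):
  O: 4.075/1.02 = 4.0
  S: 1.02/1.02 = 1.0
  H: 2.083/1.02 = 2.04
Empirical formula: H2SO4

H2SO4


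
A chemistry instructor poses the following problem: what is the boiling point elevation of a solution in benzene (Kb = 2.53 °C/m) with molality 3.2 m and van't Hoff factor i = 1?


ΔTb = Kb × m × i
= 2.53 × 3.2 × 1
= 8.096 °C

8.096 °C


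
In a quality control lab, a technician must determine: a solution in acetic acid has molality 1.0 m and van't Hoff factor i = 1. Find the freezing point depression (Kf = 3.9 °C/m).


ΔTf = Kf × m × i
= 3.9 × 1.0 × 1
= 3.9 °C

3.9 °C


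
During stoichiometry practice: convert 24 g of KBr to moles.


M(KBr) = 119.0 g/mol
n = mass/M = 24/119.0 = 0.2017 mol

0.2017 mol


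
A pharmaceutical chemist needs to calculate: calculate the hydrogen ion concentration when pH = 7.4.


[H+] = 10^(-pH) = 10^(-7.4)
= 3.98×10^-8 M

3.98×10^-8 M


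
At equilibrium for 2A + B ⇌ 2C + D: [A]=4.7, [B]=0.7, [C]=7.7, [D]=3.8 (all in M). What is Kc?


Kc = [C]^2[D]/([A]^2[B])
= (7.7^2 × 3.8^1)/(4.7^2 × 0.7^1)
= 225.302/15.463
= 14.57

14.57


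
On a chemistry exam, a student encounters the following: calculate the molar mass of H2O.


M(H2O) = 2×1.008 + 1×16.0
= 2.02 + 16.0
= 18.02 g/mol

18.02 g/mol


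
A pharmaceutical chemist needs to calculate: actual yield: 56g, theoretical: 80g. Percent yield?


% yield = actual/theoretical × 100
= 56/80 × 100
= 70.0%

70.0%


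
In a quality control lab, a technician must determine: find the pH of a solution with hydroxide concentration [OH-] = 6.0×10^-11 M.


pOH = -log10([OH-]) = -log10(6.0×10^-11)
= 11 - log10(6.0) = 10.22
pH = 14 - pOH = 14 - 10.22 = 3.78

3.78


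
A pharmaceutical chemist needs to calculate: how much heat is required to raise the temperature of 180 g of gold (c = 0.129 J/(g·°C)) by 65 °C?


q = mcΔT = 180 × 0.129 × 65
= 1509.30 J

1509.30 J


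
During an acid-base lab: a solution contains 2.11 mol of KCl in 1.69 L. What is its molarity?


M = n/V = 2.11/1.69 = 1.249 mol/L

1.249 M


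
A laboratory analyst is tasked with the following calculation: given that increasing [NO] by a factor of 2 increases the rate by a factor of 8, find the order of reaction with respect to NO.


rate ∝ [NO]^n
2^n = 8 → n = 3
Order in NO: 3

3


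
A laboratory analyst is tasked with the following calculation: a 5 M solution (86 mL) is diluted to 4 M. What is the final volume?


C1V1 = C2V2
5 × 86 = 4 × V2
V2 = 430/4 = 107.5 mL

107.5 mL


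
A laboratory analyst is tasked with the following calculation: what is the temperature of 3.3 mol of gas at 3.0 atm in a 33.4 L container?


PV = nRT  (R = 0.08206 L·atm/(mol·K))
T = PV/(nR) = 3.0×33.4/(3.3×0.08206)
= 100.20/0.270798
= 370.02 K

370.02 K


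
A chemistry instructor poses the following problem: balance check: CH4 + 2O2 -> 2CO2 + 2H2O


Equation: CH4 + 2O2 -> 2CO2 + 2H2O
Check atoms: C: 1≠2, H: 4=4, O: 4≠6
Not balanced

No, not balanced


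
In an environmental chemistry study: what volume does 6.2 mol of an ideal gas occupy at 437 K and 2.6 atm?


PV = nRT  (R = 0.08206 L·atm/(mol·K))
V = nRT/P = 6.2×0.08206×437/2.6
= 85.513 L

85.513 L


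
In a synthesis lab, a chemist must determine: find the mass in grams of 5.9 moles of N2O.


M(N2O) = 44.02 g/mol
mass = n × M = 5.9 × 44.02 = 259.72 g

259.72 g


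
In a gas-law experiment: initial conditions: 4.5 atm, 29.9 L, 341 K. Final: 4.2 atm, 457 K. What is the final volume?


P1V1/T1 = P2V2/T2
V2 = P1V1T2/(T1P2)
= 4.5×29.9×457/(341×4.2)
= 42.933 L

42.933 L


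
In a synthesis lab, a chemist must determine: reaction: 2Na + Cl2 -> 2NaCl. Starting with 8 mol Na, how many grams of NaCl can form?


Mole ratio NaCl:Na = 2:2
n(NaCl) = 8 × 2/2 = 8.000 mol
mass = 8.000 × 58.44 = 467.52 g

467.52 g


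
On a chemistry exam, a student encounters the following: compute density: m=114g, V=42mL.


ρ = mass/volume
= 114/42
= 2.714 g/mL

2.714 g/mL


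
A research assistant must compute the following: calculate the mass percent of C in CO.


M(CO) = 1×12.01 + 1×16.0 = 28.01 g/mol
Mass of C = 1 × 12.01 = 12.01 g/mol
% C = 12.01/28.01 × 100 = 42.88%

42.88%


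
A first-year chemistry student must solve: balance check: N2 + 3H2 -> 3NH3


Equation: N2 + 3H2 -> 3NH3
Check atoms: H: 6≠9, N: 2≠3
Not balanced

No, not balanced


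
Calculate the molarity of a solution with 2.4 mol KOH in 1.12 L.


M = n/V = 2.4/1.12 = 2.143 mol/L

2.143 M


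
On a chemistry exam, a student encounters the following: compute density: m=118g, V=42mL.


ρ = mass/volume
= 118/42
= 2.81 g/mL

2.81 g/mL


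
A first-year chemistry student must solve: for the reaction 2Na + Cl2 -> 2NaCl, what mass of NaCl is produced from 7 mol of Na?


Mole ratio NaCl:Na = 2:2
n(NaCl) = 7 × 2/2 = 7.000 mol
mass = 7.000 × 58.44 = 409.08 g

409.08 g


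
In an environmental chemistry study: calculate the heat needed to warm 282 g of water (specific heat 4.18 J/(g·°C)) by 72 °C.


q = mcΔT = 282 × 4.18 × 72
= 84870.72 J

84870.72 J


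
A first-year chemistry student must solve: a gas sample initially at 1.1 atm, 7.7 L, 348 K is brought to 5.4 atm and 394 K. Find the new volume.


P1V1/T1 = P2V2/T2
V2 = P1V1T2/(T1P2)
= 1.1×7.7×394/(348×5.4)
= 1.776 L

1.776 L


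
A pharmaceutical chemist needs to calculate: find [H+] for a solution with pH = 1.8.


[H+] = 10^(-pH) = 10^(-1.8)
= 1.58×10^-2 M

1.58×10^-2 M


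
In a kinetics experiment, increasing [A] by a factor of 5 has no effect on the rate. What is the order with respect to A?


rate ∝ [A]^n
rate ∝ [A]^0
Order in A: 0

0


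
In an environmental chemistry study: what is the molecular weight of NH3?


M(NH3) = 1×14.01 + 3×1.008
= 14.01 + 3.02
= 17.03 g/mol

17.03 g/mol


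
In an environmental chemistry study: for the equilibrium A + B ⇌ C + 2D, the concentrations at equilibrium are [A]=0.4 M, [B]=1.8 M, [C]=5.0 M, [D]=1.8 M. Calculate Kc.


Kc = [C][D]^2/([A][B])
= (5.0^1 × 1.8^2)/(0.4^1 × 1.8^1)
= 16.2/0.72
= 22.50

22.50


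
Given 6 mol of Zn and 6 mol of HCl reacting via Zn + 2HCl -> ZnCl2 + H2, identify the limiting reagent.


Mole ratio available / coefficient:
  Zn: 6/1 = 6.000
  HCl: 6/2 = 3.000
Smaller ratio is limiting.

HCl


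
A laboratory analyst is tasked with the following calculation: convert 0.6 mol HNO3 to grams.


M(HNO3) = 63.02 g/mol
mass = n × M = 0.6 × 63.02 = 37.81 g

37.81 g


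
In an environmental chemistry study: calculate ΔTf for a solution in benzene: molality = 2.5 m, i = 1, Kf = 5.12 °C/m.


ΔTf = Kf × m × i
= 5.12 × 2.5 × 1
= 12.8 °C

12.8 °C


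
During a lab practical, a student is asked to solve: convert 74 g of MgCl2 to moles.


M(MgCl2) = 95.21 g/mol
n = mass/M = 74/95.21 = 0.7772 mol

0.7772 mol


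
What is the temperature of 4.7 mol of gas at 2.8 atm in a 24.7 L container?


PV = nRT  (R = 0.08206 L·atm/(mol·K))
T = PV/(nR) = 2.8×24.7/(4.7×0.08206)
= 69.16/0.385682
= 179.32 K

179.32 K


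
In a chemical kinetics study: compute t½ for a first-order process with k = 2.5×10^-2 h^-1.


t½ = ln2/k = 0.693147/(2.5×10^-2 h^-1)
= 27.73 h

27.73 h


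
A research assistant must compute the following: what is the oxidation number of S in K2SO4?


2(+1) + x + 4(-2) = 0, so x = +6
Oxidation number: +6

+6


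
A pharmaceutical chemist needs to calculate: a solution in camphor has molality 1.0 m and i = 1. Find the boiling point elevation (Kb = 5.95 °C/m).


ΔTb = Kb × m × i
= 5.95 × 1.0 × 1
= 5.95 °C

5.95 °C


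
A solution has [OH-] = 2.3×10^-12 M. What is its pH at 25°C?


pOH = -log10([OH-]) = -log10(2.3×10^-12)
= 12 - log10(2.3) = 11.64
pH = 14 - pOH = 14 - 11.64 = 2.36

2.36


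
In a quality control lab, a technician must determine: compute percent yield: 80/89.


% yield = actual/theoretical × 100
= 80/89 × 100
= 89.89%

89.89%


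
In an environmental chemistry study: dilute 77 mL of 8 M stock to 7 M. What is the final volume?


C1V1 = C2V2
8 × 77 = 7 × V2
V2 = 616/7 = 88.0 mL

88.0 mL


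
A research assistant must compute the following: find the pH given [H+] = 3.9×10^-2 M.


pH = -log10([H+]) = -log10(3.9×10^-2)
= 2 - log10(3.9)
= 2 - 0.59
= 1.41

1.41


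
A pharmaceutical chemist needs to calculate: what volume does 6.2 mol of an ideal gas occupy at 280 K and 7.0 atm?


PV = nRT  (R = 0.08206 L·atm/(mol·K))
V = nRT/P = 6.2×0.08206×280/7.0
= 20.351 L

20.351 L


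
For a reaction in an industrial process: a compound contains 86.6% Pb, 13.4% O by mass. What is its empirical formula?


Assume 100 g sample. Moles of each element:
  Pb: 86.6/207.2 = 0.418 mol
  O: 13.4/16.0 = 0.838 mol
Divide by smallest (0.418):
  Pb: 0.418/0.418 = 1.0
  O: 0.838/0.418 = 2.0
Empirical formula: PbO2

PbO2


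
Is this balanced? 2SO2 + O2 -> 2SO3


Equation: 2SO2 + O2 -> 2SO3
Check atoms: O: 6=6, S: 2=2
Balanced

Yes, balanced


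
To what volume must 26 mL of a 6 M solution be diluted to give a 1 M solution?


C1V1 = C2V2
6 × 26 = 1 × V2
V2 = 156/1 = 156.0 mL

156.0 mL


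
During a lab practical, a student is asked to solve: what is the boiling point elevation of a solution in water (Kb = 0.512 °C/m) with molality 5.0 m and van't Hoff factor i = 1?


ΔTb = Kb × m × i
= 0.512 × 5.0 × 1
= 2.56 °C

2.56 °C


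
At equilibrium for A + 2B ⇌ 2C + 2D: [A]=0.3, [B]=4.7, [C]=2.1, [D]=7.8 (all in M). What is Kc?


Kc = [C]^2[D]^2/([A][B]^2)
= (2.1^2 × 7.8^2)/(0.3^1 × 4.7^2)
= 268.3044/6.627
= 40.49

40.49


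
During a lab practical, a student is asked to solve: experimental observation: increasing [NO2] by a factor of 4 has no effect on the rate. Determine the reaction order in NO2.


rate ∝ [NO2]^n
rate ∝ [NO2]^0
Order in NO2: 0

0


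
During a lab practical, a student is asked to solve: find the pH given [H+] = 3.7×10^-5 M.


pH = -log10([H+]) = -log10(3.7×10^-5)
= 5 - log10(3.7)
= 5 - 0.57
= 4.43

4.43


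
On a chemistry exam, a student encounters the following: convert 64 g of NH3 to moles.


M(NH3) = 17.03 g/mol
n = mass/M = 64/17.03 = 3.7581 mol

3.7581 mol


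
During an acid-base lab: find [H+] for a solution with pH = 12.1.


[H+] = 10^(-pH) = 10^(-12.1)
= 7.94×10^-13 M

7.94×10^-13 M


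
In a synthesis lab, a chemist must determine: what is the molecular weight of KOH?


M(KOH) = 1×39.1 + 1×16.0 + 1×1.008
= 39.1 + 16.0 + 1.01
= 56.11 g/mol

56.11 g/mol


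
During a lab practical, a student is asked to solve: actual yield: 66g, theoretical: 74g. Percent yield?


% yield = actual/theoretical × 100
= 66/74 × 100
= 89.19%

89.19%


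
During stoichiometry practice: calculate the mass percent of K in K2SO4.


M(K2SO4) = 2×39.1 + 1×32.07 + 4×16.0 = 174.27 g/mol
Mass of K = 2 × 39.1 = 78.20 g/mol
% K = 78.20/174.27 × 100 = 44.87%

44.87%


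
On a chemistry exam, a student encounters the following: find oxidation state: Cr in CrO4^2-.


x + 4(-2) = -2, so x = +6
Oxidation number: +6

+6


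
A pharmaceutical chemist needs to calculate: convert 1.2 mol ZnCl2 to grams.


M(ZnCl2) = 136.28 g/mol
mass = n × M = 1.2 × 136.28 = 163.54 g

163.54 g


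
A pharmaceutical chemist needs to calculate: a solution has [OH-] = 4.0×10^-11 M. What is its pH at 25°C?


pOH = -log10([OH-]) = -log10(4.0×10^-11)
= 11 - log10(4.0) = 10.4
pH = 14 - pOH = 14 - 10.4 = 3.6

3.6


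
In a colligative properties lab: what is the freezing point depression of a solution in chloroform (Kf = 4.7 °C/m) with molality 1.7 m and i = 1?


ΔTf = Kf × m × i
= 4.7 × 1.7 × 1
= 7.99 °C

7.99 °C


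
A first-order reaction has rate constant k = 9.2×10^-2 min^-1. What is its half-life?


t½ = ln2/k = 0.693147/(9.2×10^-2 min^-1)
= 7.534 min

7.534 min


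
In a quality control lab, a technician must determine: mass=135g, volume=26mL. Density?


ρ = mass/volume
= 135/26
= 5.192 g/mL

5.192 g/mL


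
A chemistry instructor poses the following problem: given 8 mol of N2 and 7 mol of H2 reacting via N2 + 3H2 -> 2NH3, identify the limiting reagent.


Mole ratio available / coefficient:
  N2: 8/1 = 8.000
  H2: 7/3 = 2.333
Smaller ratio is limiting.

H2


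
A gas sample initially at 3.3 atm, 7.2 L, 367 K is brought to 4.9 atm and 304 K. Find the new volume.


P1V1/T1 = P2V2/T2
V2 = P1V1T2/(T1P2)
= 3.3×7.2×304/(367×4.9)
= 4.017 L

4.017 L


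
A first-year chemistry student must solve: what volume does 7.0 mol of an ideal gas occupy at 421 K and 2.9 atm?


PV = nRT  (R = 0.08206 L·atm/(mol·K))
V = nRT/P = 7.0×0.08206×421/2.9
= 83.39 L

83.39 L


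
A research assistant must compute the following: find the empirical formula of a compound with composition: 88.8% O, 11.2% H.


Assume 100 g sample. Moles of each element:
  O: 88.8/16.0 = 5.55 mol
  H: 11.2/1.008 = 11.111 mol
Divide by smallest (5.55):
  O: 5.55/5.55 = 1.0
  H: 11.111/5.55 = 2.0
Empirical formula: H2O

H2O


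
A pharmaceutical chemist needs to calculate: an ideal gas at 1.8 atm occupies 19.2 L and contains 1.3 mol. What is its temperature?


PV = nRT  (R = 0.08206 L·atm/(mol·K))
T = PV/(nR) = 1.8×19.2/(1.3×0.08206)
= 34.56/0.106678
= 323.97 K

323.97 K


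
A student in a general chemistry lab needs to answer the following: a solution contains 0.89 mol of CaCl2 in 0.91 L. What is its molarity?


M = n/V = 0.89/0.91 = 0.978 mol/L

0.978 M


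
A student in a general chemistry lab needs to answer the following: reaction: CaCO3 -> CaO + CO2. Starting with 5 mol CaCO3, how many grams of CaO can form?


Mole ratio CaO:CaCO3 = 1:1
n(CaO) = 5 × 1/1 = 5.000 mol
mass = 5.000 × 56.08 = 280.4 g

280.4 g


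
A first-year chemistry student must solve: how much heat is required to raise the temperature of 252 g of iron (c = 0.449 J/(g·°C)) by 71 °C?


q = mcΔT = 252 × 0.449 × 71
= 8033.51 J

8033.51 J


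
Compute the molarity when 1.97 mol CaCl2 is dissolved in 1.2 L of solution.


M = n/V = 1.97/1.2 = 1.642 mol/L

1.642 M


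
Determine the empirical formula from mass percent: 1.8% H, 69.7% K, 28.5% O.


Assume 100 g sample. Moles of each element:
  H: 1.8/1.008 = 1.786 mol
  K: 69.7/39.1 = 1.783 mol
  O: 28.5/16.0 = 1.781 mol
Divide by smallest (1.781):
  H: 1.786/1.781 = 1.0
  K: 1.783/1.781 = 1.0
  O: 1.781/1.781 = 1.0
Empirical formula: KOH

KOH


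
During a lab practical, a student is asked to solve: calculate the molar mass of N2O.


M(N2O) = 2×14.01 + 1×16.0
= 28.02 + 16.0
= 44.02 g/mol

44.02 g/mol


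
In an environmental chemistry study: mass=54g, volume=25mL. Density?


ρ = mass/volume
= 54/25
= 2.16 g/mL

2.16 g/mL


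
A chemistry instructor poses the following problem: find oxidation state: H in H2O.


H is +1 with nonmetals
Oxidation number: +1

+1


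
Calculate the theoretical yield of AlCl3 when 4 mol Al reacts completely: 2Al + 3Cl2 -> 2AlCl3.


Mole ratio AlCl3:Al = 2:2
n(AlCl3) = 4 × 2/2 = 4.000 mol
mass = 4.000 × 133.33 = 533.32 g

533.32 g


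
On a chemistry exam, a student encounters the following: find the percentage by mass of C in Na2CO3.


M(Na2CO3) = 2×22.99 + 1×12.01 + 3×16.0 = 105.99 g/mol
Mass of C = 1 × 12.01 = 12.01 g/mol
% C = 12.01/105.99 × 100 = 11.33%

11.33%


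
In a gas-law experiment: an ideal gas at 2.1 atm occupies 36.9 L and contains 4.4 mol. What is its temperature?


PV = nRT  (R = 0.08206 L·atm/(mol·K))
T = PV/(nR) = 2.1×36.9/(4.4×0.08206)
= 77.49/0.361064
= 214.62 K

214.62 K


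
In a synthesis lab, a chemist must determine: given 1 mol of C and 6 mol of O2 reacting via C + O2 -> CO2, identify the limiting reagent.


Mole ratio available / coefficient:
  C: 1/1 = 1.000
  O2: 6/1 = 6.000
Smaller ratio is limiting.

C


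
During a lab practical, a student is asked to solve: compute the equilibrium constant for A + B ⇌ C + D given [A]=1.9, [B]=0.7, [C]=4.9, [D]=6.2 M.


Kc = [C][D]/([A][B])
= (4.9^1 × 6.2^1)/(1.9^1 × 0.7^1)
= 30.38/1.33
= 22.84

22.84


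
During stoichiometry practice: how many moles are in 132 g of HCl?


M(HCl) = 36.46 g/mol
n = mass/M = 132/36.46 = 3.6204 mol

3.6204 mol


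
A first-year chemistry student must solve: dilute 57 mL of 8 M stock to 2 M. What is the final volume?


C1V1 = C2V2
8 × 57 = 2 × V2
V2 = 456/2 = 228.0 mL

228.0 mL


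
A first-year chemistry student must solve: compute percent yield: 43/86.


% yield = actual/theoretical × 100
= 43/86 × 100
= 50.0%

50.0%


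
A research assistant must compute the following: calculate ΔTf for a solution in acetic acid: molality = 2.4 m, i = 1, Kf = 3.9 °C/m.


ΔTf = Kf × m × i
= 3.9 × 2.4 × 1
= 9.36 °C

9.36 °C


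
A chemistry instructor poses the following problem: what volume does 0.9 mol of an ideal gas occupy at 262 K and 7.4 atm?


PV = nRT  (R = 0.08206 L·atm/(mol·K))
V = nRT/P = 0.9×0.08206×262/7.4
= 2.615 L

2.615 L


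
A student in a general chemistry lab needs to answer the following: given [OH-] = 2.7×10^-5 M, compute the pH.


pOH = -log10([OH-]) = -log10(2.7×10^-5)
= 5 - log10(2.7) = 4.57
pH = 14 - pOH = 14 - 4.57 = 9.43

9.43


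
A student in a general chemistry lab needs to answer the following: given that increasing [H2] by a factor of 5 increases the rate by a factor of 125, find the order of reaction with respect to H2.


rate ∝ [H2]^n
5^n = 125 → n = 3
Order in H2: 3

3


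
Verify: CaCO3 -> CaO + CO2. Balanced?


Equation: CaCO3 -> CaO + CO2
Check atoms: C: 1=1, Ca: 1=1, O: 3=3
Balanced

Yes, balanced


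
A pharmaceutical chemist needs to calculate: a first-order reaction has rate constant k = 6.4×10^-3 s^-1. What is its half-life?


t½ = ln2/k = 0.693147/(6.4×10^-3 s^-1)
= 108.3 s

108.3 s


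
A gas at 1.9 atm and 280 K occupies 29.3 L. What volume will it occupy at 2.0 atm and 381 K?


P1V1/T1 = P2V2/T2
V2 = P1V1T2/(T1P2)
= 1.9×29.3×381/(280×2.0)
= 37.875 L

37.875 L
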